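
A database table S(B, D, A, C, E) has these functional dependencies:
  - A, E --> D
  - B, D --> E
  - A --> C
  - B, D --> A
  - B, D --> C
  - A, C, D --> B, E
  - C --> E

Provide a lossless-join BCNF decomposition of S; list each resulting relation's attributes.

{A, B, C, D}; {C, E}

Candidate keys of the original relation: {A}, {B, D}.
In {A, B, C, D, E}, {C} is not a superkey ({C}⁺ restricted to this set is {C, E}), so split on C --> E into {C, E} and {A, B, C, D}.
{C, E}: every determinant is a superkey — BCNF.
{A, B, C, D}: every determinant is a superkey — BCNF.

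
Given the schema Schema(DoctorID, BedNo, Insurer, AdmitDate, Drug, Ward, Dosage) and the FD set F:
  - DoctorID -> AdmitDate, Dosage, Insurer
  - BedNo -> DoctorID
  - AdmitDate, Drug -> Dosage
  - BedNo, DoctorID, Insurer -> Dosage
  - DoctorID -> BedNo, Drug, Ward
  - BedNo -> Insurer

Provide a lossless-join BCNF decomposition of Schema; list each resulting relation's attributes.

Candidate keys of the original relation: {BedNo}, {DoctorID}.
{AdmitDate, BedNo, DoctorID, Dosage, Drug, Insurer, Ward}: {AdmitDate, Drug} determines {AdmitDate, Dosage, Drug} here but is not a superkey — split on AdmitDate, Drug -> Dosage, giving {AdmitDate, Dosage, Drug} and {AdmitDate, BedNo, DoctorID, Drug, Insurer, Ward}.
{AdmitDate, Dosage, Drug}: every determinant is a superkey — BCNF.
{AdmitDate, BedNo, DoctorID, Drug, Insurer, Ward}: every determinant is a superkey — BCNF.

{AdmitDate, BedNo, DoctorID, Drug, Insurer, Ward}; {AdmitDate, Dosage, Drug}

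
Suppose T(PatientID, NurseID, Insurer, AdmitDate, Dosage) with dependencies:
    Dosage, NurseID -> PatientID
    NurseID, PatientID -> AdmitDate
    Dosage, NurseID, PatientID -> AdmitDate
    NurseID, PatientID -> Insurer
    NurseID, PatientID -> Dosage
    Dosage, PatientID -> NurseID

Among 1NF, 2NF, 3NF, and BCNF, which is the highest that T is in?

BCNF

Candidate keys: {Dosage, NurseID}, {Dosage, PatientID}, {NurseID, PatientID}. Prime attributes: {Dosage, NurseID, PatientID}.
The left-hand side of every FD is a superkey, so BCNF is satisfied.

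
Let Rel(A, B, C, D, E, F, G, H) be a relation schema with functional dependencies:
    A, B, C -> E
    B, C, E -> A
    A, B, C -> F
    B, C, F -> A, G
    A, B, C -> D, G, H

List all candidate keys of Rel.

No FD produces {B, C}, so they must be in every candidate key.
{A, B, C}⁺ = {A, B, C, D, E, F, G, H} — all of the relation — so {A, B, C} is a candidate key.
{B, C, E}⁺ = {A, B, C, D, E, F, G, H} — all of the relation — so {B, C, E} is a candidate key.
{B, C, F}⁺ = {A, B, C, D, E, F, G, H} — all of the relation — so {B, C, F} is a candidate key.
No proper subset of any of these is a key, and no other minimal superkey exists.

{A, B, C}, {B, C, E}, {B, C, F}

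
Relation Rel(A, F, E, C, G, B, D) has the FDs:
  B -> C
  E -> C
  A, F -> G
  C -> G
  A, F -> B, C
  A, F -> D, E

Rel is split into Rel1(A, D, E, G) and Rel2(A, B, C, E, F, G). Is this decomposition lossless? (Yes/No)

No

The shared attributes are {A, E, G} and {A, E, G}⁺ = {A, C, E, G}.
The closure covers neither Rel1 nor Rel2 entirely; the join is not lossless.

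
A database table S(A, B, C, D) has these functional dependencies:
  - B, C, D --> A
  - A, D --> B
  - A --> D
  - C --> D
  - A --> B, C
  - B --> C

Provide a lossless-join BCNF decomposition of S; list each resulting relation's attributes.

Candidate keys of the original relation: {A}, {B}.
Within {A, B, C, D}: {C}⁺ ∩ {A, B, C, D} = {C, D}, not the whole set, so C --> D violates BCNF; decompose into {C, D} and {A, B, C}.
{C, D}: every determinant is a superkey — BCNF.
{A, B, C}: every determinant is a superkey — BCNF.

{A, B, C}; {C, D}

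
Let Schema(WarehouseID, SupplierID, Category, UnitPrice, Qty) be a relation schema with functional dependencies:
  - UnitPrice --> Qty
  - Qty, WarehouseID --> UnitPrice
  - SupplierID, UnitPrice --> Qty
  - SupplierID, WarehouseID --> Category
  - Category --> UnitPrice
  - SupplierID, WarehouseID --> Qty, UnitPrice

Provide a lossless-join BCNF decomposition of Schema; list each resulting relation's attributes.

Candidate key of the original relation: {SupplierID, WarehouseID}.
In {Category, Qty, SupplierID, UnitPrice, WarehouseID}, {UnitPrice} is not a superkey ({UnitPrice}⁺ restricted to this set is {Qty, UnitPrice}), so split on UnitPrice --> Qty into {Qty, UnitPrice} and {Category, SupplierID, UnitPrice, WarehouseID}.
{Qty, UnitPrice} has no BCNF violation.
In {Category, SupplierID, UnitPrice, WarehouseID}, {Category} is not a superkey ({Category}⁺ restricted to this set is {Category, UnitPrice}), so split on Category --> UnitPrice into {Category, UnitPrice} and {Category, SupplierID, WarehouseID}.
{Category, UnitPrice} has no BCNF violation.
{Category, SupplierID, WarehouseID} has no BCNF violation.

{Category, SupplierID, WarehouseID}; {Category, UnitPrice}; {Qty, UnitPrice}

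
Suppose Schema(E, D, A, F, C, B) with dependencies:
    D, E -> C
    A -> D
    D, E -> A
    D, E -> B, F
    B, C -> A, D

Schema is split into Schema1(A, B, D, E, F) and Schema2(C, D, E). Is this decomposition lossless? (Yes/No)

Common attributes: {D, E}; their closure is {A, B, C, D, E, F}.
This includes all of Schema1, so the common attributes are a superkey of Schema1 — the join is lossless.

Yes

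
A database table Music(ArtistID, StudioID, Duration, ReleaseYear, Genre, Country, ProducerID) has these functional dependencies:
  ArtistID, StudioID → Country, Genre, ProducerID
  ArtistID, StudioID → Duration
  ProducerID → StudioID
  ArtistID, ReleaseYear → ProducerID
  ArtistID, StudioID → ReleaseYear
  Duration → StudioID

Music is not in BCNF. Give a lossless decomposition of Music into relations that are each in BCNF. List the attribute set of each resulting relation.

Candidate keys of the original relation: {ArtistID, Duration}, {ArtistID, ProducerID}, {ArtistID, ReleaseYear}, {ArtistID, StudioID}.
Within {ArtistID, Country, Duration, Genre, ProducerID, ReleaseYear, StudioID}: {ProducerID}⁺ ∩ {ArtistID, Country, Duration, Genre, ProducerID, ReleaseYear, StudioID} = {ProducerID, StudioID}, not the whole set, so ProducerID → StudioID violates BCNF; decompose into {ProducerID, StudioID} and {ArtistID, Country, Duration, Genre, ProducerID, ReleaseYear}.
{ProducerID, StudioID}: every determinant is a superkey — BCNF.
{ArtistID, Country, Duration, Genre, ProducerID, ReleaseYear}: every determinant is a superkey — BCNF.

{ArtistID, Country, Duration, Genre, ProducerID, ReleaseYear}; {ProducerID, StudioID}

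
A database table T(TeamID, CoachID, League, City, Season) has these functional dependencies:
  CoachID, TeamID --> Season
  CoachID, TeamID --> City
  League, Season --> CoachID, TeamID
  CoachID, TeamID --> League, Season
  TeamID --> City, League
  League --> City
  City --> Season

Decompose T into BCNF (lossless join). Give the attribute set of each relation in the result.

{City, CoachID, League, TeamID}; {City, Season}

Candidate keys of the original relation: {League}, {TeamID}.
Within {City, CoachID, League, Season, TeamID}: {City}⁺ ∩ {City, CoachID, League, Season, TeamID} = {City, Season}, not the whole set, so City --> Season violates BCNF; decompose into {City, Season} and {City, CoachID, League, TeamID}.
{City, Season} is in BCNF.
{City, CoachID, League, TeamID} is in BCNF.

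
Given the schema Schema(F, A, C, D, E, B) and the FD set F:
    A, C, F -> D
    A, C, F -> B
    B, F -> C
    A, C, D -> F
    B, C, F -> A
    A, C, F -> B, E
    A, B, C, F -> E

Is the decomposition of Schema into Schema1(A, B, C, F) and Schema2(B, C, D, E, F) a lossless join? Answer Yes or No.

The shared attributes are {B, C, F} and {B, C, F}⁺ = {A, B, C, D, E, F}.
Since Schema1 ⊆ {A, B, C, D, E, F}, the intersection is a superkey of Schema1; the decomposition is lossless.

Yes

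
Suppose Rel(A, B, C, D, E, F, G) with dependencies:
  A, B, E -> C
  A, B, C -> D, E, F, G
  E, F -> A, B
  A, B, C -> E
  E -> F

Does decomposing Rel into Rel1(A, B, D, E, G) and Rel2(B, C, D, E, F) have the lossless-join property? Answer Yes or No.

Yes

Rel1 ∩ Rel2 = {B, D, E}; its closure under F is {A, B, C, D, E, F, G}.
This includes all of Rel1, so the common attributes are a superkey of Rel1 — the join is lossless.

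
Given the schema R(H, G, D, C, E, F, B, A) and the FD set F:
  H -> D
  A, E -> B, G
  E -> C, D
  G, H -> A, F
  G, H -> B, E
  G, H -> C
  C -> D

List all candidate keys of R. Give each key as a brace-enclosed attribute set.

Attributes never on any right-hand side: {H} — every candidate key must contain it.
Closure of {G, H} is {A, B, C, D, E, F, G, H}, the whole schema; {G, H} is a candidate key.
Closure of {A, E, H} is {A, B, C, D, E, F, G, H}, the whole schema; {A, E, H} is a candidate key.
These are minimal and exhaustive — every other superkey contains one of them.

{A, E, H}, {G, H}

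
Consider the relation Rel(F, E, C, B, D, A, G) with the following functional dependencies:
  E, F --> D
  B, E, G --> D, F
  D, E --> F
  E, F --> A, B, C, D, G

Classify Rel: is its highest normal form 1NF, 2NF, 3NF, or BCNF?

Candidate keys: {B, E, G}, {D, E}, {E, F}. Prime attributes: {B, D, E, F, G}.
Every FD has a superkey on the left, so the relation is in BCNF.

BCNF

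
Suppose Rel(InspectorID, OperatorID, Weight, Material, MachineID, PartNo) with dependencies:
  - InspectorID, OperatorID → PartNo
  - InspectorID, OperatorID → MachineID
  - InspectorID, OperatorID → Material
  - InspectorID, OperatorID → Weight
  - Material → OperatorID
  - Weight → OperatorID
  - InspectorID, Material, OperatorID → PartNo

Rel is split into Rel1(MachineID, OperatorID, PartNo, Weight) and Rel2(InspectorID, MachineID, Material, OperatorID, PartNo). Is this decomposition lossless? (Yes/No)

Rel1 ∩ Rel2 = {MachineID, OperatorID, PartNo}; its closure under F is {MachineID, OperatorID, PartNo}.
Neither Rel1 nor Rel2 is contained in that closure, so the decomposition is lossy.

No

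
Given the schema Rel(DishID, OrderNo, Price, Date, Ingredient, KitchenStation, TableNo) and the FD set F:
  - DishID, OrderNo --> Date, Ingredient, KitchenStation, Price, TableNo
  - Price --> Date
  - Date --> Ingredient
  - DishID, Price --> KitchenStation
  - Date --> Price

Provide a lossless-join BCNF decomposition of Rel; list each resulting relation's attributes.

{Date, Ingredient, Price}; {DishID, KitchenStation, Price}; {DishID, OrderNo, Price, TableNo}

Candidate key of the original relation: {DishID, OrderNo}.
{Date, DishID, Ingredient, KitchenStation, OrderNo, Price, TableNo}: {Price} determines {Date, Ingredient, Price} here but is not a superkey — split on Price --> Date, Ingredient, giving {Date, Ingredient, Price} and {DishID, KitchenStation, OrderNo, Price, TableNo}.
{Date, Ingredient, Price} is in BCNF.
{DishID, KitchenStation, OrderNo, Price, TableNo}: {DishID, Price} determines {DishID, KitchenStation, Price} here but is not a superkey — split on DishID, Price --> KitchenStation, giving {DishID, KitchenStation, Price} and {DishID, OrderNo, Price, TableNo}.
{DishID, KitchenStation, Price} is in BCNF.
{DishID, OrderNo, Price, TableNo} is in BCNF.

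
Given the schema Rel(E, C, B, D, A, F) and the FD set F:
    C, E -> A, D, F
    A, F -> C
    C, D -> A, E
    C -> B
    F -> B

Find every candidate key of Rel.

{C, D}⁺ = {A, B, C, D, E, F}, which is every attribute, so {C, D} is a candidate key.
{C, E}⁺ = {A, B, C, D, E, F}, which is every attribute, so {C, E} is a candidate key.
{A, D, F}⁺ = {A, B, C, D, E, F}, which is every attribute, so {A, D, F} is a candidate key.
{A, E, F}⁺ = {A, B, C, D, E, F}, which is every attribute, so {A, E, F} is a candidate key.
Any other superkey properly contains one of these, so there are no further candidate keys.

{A, D, F}, {A, E, F}, {C, D}, {C, E}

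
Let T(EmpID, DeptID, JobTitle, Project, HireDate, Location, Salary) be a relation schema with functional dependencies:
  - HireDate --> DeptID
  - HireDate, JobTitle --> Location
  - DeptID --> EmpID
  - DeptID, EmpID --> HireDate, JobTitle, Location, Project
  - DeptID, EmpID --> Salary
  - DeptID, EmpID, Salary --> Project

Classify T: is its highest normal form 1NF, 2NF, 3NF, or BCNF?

BCNF

Candidate keys: {DeptID}, {HireDate}. Prime attributes: {DeptID, HireDate}.
Each dependency's left side is a superkey — BCNF holds.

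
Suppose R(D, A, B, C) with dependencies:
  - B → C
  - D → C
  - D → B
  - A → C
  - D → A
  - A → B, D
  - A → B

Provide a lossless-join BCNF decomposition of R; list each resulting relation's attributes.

{A, B, D}; {B, C}

Candidate keys of the original relation: {A}, {D}.
In {A, B, C, D}, {B} is not a superkey ({B}⁺ restricted to this set is {B, C}), so split on B → C into {B, C} and {A, B, D}.
{B, C} is in BCNF.
{A, B, D} is in BCNF.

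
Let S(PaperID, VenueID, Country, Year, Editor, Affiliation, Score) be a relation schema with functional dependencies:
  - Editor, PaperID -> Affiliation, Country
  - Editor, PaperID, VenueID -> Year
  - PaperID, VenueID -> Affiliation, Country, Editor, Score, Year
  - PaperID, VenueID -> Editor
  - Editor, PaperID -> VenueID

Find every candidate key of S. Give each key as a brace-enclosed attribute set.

Attributes never on any right-hand side: {PaperID} — every candidate key must contain it.
{Editor, PaperID} is a candidate key since {Editor, PaperID}⁺ = {Affiliation, Country, Editor, PaperID, Score, VenueID, Year} covers every attribute.
{PaperID, VenueID} is a candidate key since {PaperID, VenueID}⁺ = {Affiliation, Country, Editor, PaperID, Score, VenueID, Year} covers every attribute.
No proper subset of any of these is a key, and no other minimal superkey exists.

{Editor, PaperID}, {PaperID, VenueID}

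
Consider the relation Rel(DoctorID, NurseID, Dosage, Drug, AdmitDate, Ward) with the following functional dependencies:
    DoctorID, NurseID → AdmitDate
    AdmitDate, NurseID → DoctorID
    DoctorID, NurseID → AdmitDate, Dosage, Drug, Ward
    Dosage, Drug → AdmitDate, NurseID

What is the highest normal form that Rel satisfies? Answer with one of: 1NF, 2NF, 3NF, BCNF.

BCNF

Candidate keys: {AdmitDate, NurseID}, {DoctorID, NurseID}, {Dosage, Drug}. Prime attributes: {AdmitDate, DoctorID, Dosage, Drug, NurseID}.
The left-hand side of every FD is a superkey, so BCNF is satisfied.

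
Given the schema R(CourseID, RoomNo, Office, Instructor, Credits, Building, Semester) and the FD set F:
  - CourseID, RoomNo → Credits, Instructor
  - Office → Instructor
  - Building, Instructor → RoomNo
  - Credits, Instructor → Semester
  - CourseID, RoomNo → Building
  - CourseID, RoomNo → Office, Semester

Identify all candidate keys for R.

{Building, CourseID, Instructor}, {Building, CourseID, Office}, {CourseID, RoomNo}

{CourseID} never appears on the right of any FD, so every key must include it.
{CourseID, RoomNo} is a candidate key since {CourseID, RoomNo}⁺ = {Building, CourseID, Credits, Instructor, Office, RoomNo, Semester} covers every attribute.
{Building, CourseID, Instructor} is a candidate key since {Building, CourseID, Instructor}⁺ = {Building, CourseID, Credits, Instructor, Office, RoomNo, Semester} covers every attribute.
{Building, CourseID, Office} is a candidate key since {Building, CourseID, Office}⁺ = {Building, CourseID, Credits, Instructor, Office, RoomNo, Semester} covers every attribute.
No proper subset of any of these is a key, and no other minimal superkey exists.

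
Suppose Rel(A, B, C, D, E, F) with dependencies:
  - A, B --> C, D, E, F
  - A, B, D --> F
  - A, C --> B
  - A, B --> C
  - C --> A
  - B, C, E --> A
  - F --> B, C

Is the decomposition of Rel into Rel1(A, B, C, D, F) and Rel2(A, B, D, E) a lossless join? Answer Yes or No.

The shared attributes are {A, B, D} and {A, B, D}⁺ = {A, B, C, D, E, F}.
Since Rel1 ⊆ {A, B, C, D, E, F}, the intersection is a superkey of Rel1; the decomposition is lossless.

Yes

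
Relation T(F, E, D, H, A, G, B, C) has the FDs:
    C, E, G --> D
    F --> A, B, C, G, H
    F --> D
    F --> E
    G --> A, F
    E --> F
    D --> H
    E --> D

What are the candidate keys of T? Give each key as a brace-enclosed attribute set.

{E}⁺ = {A, B, C, D, E, F, G, H} — all of the relation — so {E} is a candidate key.
{F}⁺ = {A, B, C, D, E, F, G, H} — all of the relation — so {F} is a candidate key.
{G}⁺ = {A, B, C, D, E, F, G, H} — all of the relation — so {G} is a candidate key.
These are minimal and exhaustive — every other superkey contains one of them.

{E}, {F}, {G}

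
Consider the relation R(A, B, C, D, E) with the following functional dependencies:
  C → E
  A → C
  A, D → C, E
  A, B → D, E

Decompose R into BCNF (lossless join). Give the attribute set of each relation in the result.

Candidate key of the original relation: {A, B}.
{A, B, C, D, E}: {C} determines {C, E} here but is not a superkey — split on C → E, giving {C, E} and {A, B, C, D}.
{C, E}: every determinant is a superkey — BCNF.
{A, B, C, D}: {A} determines {A, C} here but is not a superkey — split on A → C, giving {A, C} and {A, B, D}.
{A, C}: every determinant is a superkey — BCNF.
{A, B, D}: every determinant is a superkey — BCNF.

{A, B, D}; {A, C}; {C, E}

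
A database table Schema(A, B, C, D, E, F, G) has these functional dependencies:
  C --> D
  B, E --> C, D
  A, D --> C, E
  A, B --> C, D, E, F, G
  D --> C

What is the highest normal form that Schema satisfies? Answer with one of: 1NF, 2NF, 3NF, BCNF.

Candidate key: {A, B}. Prime attributes: {A, B}.
C --> D breaks BCNF: {C}⁺ = {C, D}, so {C} is not a superkey.
Because {D} is non-prime and the left side of C --> D is not a superkey, the relation is not in 3NF.
No proper subset of a key has a non-prime attribute in its closure, so there is no partial dependency; 2NF holds.

2NF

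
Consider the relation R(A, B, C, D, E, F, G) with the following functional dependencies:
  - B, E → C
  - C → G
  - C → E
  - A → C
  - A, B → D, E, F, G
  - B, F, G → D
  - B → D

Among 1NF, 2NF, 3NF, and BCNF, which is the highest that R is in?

1NF

Candidate key: {A, B}. Prime attributes: {A, B}.
B, E → C breaks BCNF: {B, E}⁺ = {B, C, D, E, G}, so {B, E} is not a superkey.
B, E → C has non-prime {C} on the right and a non-superkey on the left, so 3NF fails.
{A} is a proper subset of the key {A, B}, and {A}⁺ contains the non-prime attributes {C, E, G} — a partial dependency, so 2NF is violated.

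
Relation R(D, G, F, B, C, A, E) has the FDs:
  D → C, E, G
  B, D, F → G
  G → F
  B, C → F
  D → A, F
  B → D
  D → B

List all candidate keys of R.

{B}, {D}

{B}⁺ = {A, B, C, D, E, F, G}, which is every attribute, so {B} is a candidate key.
{D}⁺ = {A, B, C, D, E, F, G}, which is every attribute, so {D} is a candidate key.
These are minimal and exhaustive — every other superkey contains one of them.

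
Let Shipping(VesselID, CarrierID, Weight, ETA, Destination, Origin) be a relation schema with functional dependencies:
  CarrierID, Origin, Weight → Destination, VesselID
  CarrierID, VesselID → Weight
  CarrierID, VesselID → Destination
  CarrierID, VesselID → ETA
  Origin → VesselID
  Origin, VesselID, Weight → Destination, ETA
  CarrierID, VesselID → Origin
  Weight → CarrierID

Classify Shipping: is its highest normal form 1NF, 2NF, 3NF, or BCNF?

Candidate keys: {CarrierID, Origin}, {CarrierID, VesselID}, {Origin, Weight}, {VesselID, Weight}. Prime attributes: {CarrierID, Origin, VesselID, Weight}.
For Origin → VesselID we have {Origin}⁺ = {Origin, VesselID}; {Origin} is not a superkey, so BCNF fails.
Since {VesselID} ⊆ prime attributes and every other non-superkey FD also has a prime right side, the schema is in 3NF.

3NF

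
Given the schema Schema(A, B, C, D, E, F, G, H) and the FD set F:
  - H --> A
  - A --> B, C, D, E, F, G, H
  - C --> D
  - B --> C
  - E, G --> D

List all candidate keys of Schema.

{A}⁺ = {A, B, C, D, E, F, G, H}, which is every attribute, so {A} is a candidate key.
{H}⁺ = {A, B, C, D, E, F, G, H}, which is every attribute, so {H} is a candidate key.
These are minimal and exhaustive — every other superkey contains one of them.

{A}, {H}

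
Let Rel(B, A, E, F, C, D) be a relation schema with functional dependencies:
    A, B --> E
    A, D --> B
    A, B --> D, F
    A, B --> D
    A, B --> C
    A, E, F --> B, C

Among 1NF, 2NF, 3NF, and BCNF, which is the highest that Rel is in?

BCNF

Candidate keys: {A, B}, {A, D}, {A, E, F}. Prime attributes: {A, B, D, E, F}.
Every FD has a superkey on the left, so the relation is in BCNF.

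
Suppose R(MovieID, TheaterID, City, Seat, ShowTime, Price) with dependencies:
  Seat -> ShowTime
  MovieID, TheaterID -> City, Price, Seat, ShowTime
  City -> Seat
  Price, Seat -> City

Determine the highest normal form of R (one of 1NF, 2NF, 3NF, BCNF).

Candidate key: {MovieID, TheaterID}. Prime attributes: {MovieID, TheaterID}.
Seat -> ShowTime: {Seat}⁺ = {Seat, ShowTime}, which is not all of the attributes, so the left side is not a superkey — BCNF is violated.
Seat -> ShowTime determines the non-prime attribute {ShowTime} from a non-superkey — 3NF is violated.
No non-prime attribute depends on a proper subset of any candidate key, so 2NF holds.

2NF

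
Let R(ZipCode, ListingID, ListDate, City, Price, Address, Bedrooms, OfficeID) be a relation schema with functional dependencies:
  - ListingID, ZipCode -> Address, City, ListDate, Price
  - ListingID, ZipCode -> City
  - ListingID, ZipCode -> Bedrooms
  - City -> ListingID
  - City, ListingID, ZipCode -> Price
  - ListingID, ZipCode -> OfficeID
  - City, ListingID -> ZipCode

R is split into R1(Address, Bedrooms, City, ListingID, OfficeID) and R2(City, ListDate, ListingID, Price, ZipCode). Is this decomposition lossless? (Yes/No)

Yes

Common attributes: {City, ListingID}; their closure is {Address, Bedrooms, City, ListDate, ListingID, OfficeID, Price, ZipCode}.
This includes all of R1, so the common attributes are a superkey of R1 — the join is lossless.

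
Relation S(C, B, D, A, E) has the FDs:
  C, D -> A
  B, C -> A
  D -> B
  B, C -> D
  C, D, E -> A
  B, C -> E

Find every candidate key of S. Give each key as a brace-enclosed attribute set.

No FD produces {C}, so it must be in every candidate key.
Closure of {B, C} is {A, B, C, D, E}, the whole schema; {B, C} is a candidate key.
Closure of {C, D} is {A, B, C, D, E}, the whole schema; {C, D} is a candidate key.
No proper subset of any of these is a key, and no other minimal superkey exists.

{B, C}, {C, D}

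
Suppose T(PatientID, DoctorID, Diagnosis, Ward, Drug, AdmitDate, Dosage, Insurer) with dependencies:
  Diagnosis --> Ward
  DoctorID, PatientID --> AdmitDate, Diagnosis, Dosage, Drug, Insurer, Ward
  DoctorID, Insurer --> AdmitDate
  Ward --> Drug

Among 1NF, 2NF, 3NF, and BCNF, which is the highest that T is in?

Candidate key: {DoctorID, PatientID}. Prime attributes: {DoctorID, PatientID}.
Diagnosis --> Ward: {Diagnosis}⁺ = {Diagnosis, Drug, Ward}, which is not all of the attributes, so the left side is not a superkey — BCNF is violated.
Because {Ward} is non-prime and the left side of Diagnosis --> Ward is not a superkey, the relation is not in 3NF.
No non-prime attribute depends on a proper subset of any candidate key, so 2NF holds.

2NF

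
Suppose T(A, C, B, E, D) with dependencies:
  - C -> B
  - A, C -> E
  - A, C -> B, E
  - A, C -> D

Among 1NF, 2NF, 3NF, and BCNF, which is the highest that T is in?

Candidate key: {A, C}. Prime attributes: {A, C}.
C -> B breaks BCNF: {C}⁺ = {B, C}, so {C} is not a superkey.
Because {B} is non-prime and the left side of C -> B is not a superkey, the relation is not in 3NF.
The proper key subset {C} of {A, C} determines non-prime {B}, so the relation is not even in 2NF.

1NF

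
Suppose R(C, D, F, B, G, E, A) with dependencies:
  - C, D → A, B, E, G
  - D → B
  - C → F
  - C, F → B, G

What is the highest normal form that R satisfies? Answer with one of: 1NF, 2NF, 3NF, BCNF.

1NF

Candidate key: {C, D}. Prime attributes: {C, D}.
D → B: {D}⁺ = {B, D}, which is not all of the attributes, so the left side is not a superkey — BCNF is violated.
D → B has non-prime {B} on the right and a non-superkey on the left, so 3NF fails.
The proper key subset {C} of {C, D} determines non-prime {B, F, G}, so the relation is not even in 2NF.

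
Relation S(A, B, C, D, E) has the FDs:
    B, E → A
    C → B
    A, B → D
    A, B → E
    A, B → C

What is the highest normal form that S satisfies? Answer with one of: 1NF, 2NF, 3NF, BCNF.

Candidate keys: {A, B}, {A, C}, {B, E}, {C, E}. Prime attributes: {A, B, C, E}.
C → B breaks BCNF: {C}⁺ = {B, C}, so {C} is not a superkey.
But every attribute on its right side ({B}) is prime, and the same holds for every other non-superkey FD, so 3NF still holds.

3NF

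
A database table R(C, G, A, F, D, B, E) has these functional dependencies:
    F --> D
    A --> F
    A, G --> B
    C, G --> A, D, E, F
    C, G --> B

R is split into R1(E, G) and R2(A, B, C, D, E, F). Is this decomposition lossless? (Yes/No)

The shared attributes are {E} and {E}⁺ = {E}.
The closure covers neither R1 nor R2 entirely; the join is not lossless.

No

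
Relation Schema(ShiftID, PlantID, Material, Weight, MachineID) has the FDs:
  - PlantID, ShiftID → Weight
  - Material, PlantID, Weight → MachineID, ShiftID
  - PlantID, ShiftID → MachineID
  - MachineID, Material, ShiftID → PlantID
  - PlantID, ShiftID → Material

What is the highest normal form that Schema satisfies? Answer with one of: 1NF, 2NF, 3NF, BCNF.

BCNF

Candidate keys: {MachineID, Material, ShiftID}, {Material, PlantID, Weight}, {PlantID, ShiftID}. Prime attributes: {MachineID, Material, PlantID, ShiftID, Weight}.
The left-hand side of every FD is a superkey, so BCNF is satisfied.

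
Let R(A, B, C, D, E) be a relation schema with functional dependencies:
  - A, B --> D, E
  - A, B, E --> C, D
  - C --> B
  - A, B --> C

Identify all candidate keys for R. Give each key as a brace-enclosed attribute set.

{A} never appears on the right of any FD, so every key must include it.
{A, B}⁺ = {A, B, C, D, E} — all of the relation — so {A, B} is a candidate key.
{A, C}⁺ = {A, B, C, D, E} — all of the relation — so {A, C} is a candidate key.
No proper subset of any of these is a key, and no other minimal superkey exists.

{A, B}, {A, C}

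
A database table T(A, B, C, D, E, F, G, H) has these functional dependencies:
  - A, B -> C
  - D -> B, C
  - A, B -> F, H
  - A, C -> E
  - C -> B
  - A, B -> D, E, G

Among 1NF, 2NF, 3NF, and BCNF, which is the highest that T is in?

Candidate keys: {A, B}, {A, C}, {A, D}. Prime attributes: {A, B, C, D}.
D -> B, C breaks BCNF: {D}⁺ = {B, C, D}, so {D} is not a superkey.
Since {B, C} ⊆ prime attributes and every other non-superkey FD also has a prime right side, the schema is in 3NF.

3NF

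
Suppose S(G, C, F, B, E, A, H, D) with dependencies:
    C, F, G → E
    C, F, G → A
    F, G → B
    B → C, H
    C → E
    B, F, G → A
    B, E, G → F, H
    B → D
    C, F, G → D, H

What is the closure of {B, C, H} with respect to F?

Start with {B, C, H}.
C → E applies; add {E} → now {B, C, E, H}.
B → D applies; add {D} → now {B, C, D, E, H}.
No further FD applies.

{B, C, D, E, H}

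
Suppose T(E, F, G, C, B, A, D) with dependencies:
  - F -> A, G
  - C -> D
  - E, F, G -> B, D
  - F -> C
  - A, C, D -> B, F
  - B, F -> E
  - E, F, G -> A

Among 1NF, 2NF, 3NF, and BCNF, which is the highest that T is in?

Candidate keys: {A, C}, {F}. Prime attributes: {A, C, F}.
C -> D: {C}⁺ = {C, D}, which is not all of the attributes, so the left side is not a superkey — BCNF is violated.
C -> D has non-prime {D} on the right and a non-superkey on the left, so 3NF fails.
{C} is a proper subset of the key {A, C}, and {C}⁺ contains the non-prime attribute {D} — a partial dependency, so 2NF is violated.

1NF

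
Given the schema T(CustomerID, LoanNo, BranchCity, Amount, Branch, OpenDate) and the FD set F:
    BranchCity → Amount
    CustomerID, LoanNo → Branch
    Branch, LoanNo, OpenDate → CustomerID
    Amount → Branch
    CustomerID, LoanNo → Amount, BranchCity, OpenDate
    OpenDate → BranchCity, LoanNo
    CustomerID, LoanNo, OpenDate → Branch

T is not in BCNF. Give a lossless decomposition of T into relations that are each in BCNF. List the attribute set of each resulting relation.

{Amount, Branch}; {Amount, BranchCity}; {BranchCity, CustomerID, LoanNo, OpenDate}

Candidate keys of the original relation: {CustomerID, LoanNo}, {OpenDate}.
Within {Amount, Branch, BranchCity, CustomerID, LoanNo, OpenDate}: {BranchCity}⁺ ∩ {Amount, Branch, BranchCity, CustomerID, LoanNo, OpenDate} = {Amount, Branch, BranchCity}, not the whole set, so BranchCity → Amount, Branch violates BCNF; decompose into {Amount, Branch, BranchCity} and {BranchCity, CustomerID, LoanNo, OpenDate}.
Within {Amount, Branch, BranchCity}: {Amount}⁺ ∩ {Amount, Branch, BranchCity} = {Amount, Branch}, not the whole set, so Amount → Branch violates BCNF; decompose into {Amount, Branch} and {Amount, BranchCity}.
{Amount, Branch} is in BCNF.
{Amount, BranchCity} is in BCNF.
{BranchCity, CustomerID, LoanNo, OpenDate} is in BCNF.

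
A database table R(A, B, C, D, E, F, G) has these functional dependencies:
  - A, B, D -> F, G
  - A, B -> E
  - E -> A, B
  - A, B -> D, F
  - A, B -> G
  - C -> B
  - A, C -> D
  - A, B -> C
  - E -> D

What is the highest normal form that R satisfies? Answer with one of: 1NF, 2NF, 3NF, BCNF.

Candidate keys: {A, B}, {A, C}, {E}. Prime attributes: {A, B, C, E}.
C -> B: {C}⁺ = {B, C}, which is not all of the attributes, so the left side is not a superkey — BCNF is violated.
Since {B} ⊆ prime attributes and every other non-superkey FD also has a prime right side, the schema is in 3NF.

3NF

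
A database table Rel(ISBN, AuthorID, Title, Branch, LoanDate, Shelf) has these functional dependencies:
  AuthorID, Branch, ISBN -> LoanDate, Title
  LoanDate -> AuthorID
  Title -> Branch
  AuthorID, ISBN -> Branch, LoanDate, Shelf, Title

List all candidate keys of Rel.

No FD produces {ISBN}, so it must be in every candidate key.
{AuthorID, ISBN}⁺ = {AuthorID, Branch, ISBN, LoanDate, Shelf, Title} — all of the relation — so {AuthorID, ISBN} is a candidate key.
{ISBN, LoanDate}⁺ = {AuthorID, Branch, ISBN, LoanDate, Shelf, Title} — all of the relation — so {ISBN, LoanDate} is a candidate key.
These are minimal and exhaustive — every other superkey contains one of them.

{AuthorID, ISBN}, {ISBN, LoanDate}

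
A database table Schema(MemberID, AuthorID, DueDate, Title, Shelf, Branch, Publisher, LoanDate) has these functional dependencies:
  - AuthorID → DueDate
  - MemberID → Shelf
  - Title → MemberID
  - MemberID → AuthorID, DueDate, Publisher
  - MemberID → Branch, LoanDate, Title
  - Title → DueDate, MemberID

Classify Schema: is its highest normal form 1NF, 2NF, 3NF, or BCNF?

2NF

Candidate keys: {MemberID}, {Title}. Prime attributes: {MemberID, Title}.
For AuthorID → DueDate we have {AuthorID}⁺ = {AuthorID, DueDate}; {AuthorID} is not a superkey, so BCNF fails.
AuthorID → DueDate determines the non-prime attribute {DueDate} from a non-superkey — 3NF is violated.
All keys have size 1, which rules out partial dependencies — 2NF is satisfied.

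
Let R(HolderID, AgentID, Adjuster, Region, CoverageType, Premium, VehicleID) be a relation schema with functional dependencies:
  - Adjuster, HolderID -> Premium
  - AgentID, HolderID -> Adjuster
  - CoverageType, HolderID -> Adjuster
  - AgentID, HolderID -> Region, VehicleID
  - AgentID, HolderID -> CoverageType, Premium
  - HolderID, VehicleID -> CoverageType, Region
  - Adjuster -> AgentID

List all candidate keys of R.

No FD produces {HolderID}, so it must be in every candidate key.
{Adjuster, HolderID} is a candidate key since {Adjuster, HolderID}⁺ = {Adjuster, AgentID, CoverageType, HolderID, Premium, Region, VehicleID} covers every attribute.
{AgentID, HolderID} is a candidate key since {AgentID, HolderID}⁺ = {Adjuster, AgentID, CoverageType, HolderID, Premium, Region, VehicleID} covers every attribute.
{CoverageType, HolderID} is a candidate key since {CoverageType, HolderID}⁺ = {Adjuster, AgentID, CoverageType, HolderID, Premium, Region, VehicleID} covers every attribute.
{HolderID, VehicleID} is a candidate key since {HolderID, VehicleID}⁺ = {Adjuster, AgentID, CoverageType, HolderID, Premium, Region, VehicleID} covers every attribute.
No proper subset of any of these is a key, and no other minimal superkey exists.

{Adjuster, HolderID}, {AgentID, HolderID}, {CoverageType, HolderID}, {HolderID, VehicleID}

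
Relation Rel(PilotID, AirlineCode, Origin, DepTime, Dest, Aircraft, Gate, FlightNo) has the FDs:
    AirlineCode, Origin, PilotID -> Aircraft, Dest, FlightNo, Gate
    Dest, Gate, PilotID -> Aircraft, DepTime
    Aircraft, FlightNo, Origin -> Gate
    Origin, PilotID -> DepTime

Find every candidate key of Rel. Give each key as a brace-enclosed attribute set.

Attributes never on any right-hand side: {AirlineCode, Origin, PilotID} — every candidate key must contain all of them.
Closure of {AirlineCode, Origin, PilotID} is {Aircraft, AirlineCode, DepTime, Dest, FlightNo, Gate, Origin, PilotID}, the whole schema; {AirlineCode, Origin, PilotID} is a candidate key.
Every other attribute set either contains this one or has a smaller closure.

{AirlineCode, Origin, PilotID}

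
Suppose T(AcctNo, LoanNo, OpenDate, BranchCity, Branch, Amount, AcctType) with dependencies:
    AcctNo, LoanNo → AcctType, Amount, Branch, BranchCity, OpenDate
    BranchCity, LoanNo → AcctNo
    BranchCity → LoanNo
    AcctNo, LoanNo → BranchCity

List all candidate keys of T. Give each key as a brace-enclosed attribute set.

{BranchCity} is a candidate key since {BranchCity}⁺ = {AcctNo, AcctType, Amount, Branch, BranchCity, LoanNo, OpenDate} covers every attribute.
{AcctNo, LoanNo} is a candidate key since {AcctNo, LoanNo}⁺ = {AcctNo, AcctType, Amount, Branch, BranchCity, LoanNo, OpenDate} covers every attribute.
These are minimal and exhaustive — every other superkey contains one of them.

{AcctNo, LoanNo}, {BranchCity}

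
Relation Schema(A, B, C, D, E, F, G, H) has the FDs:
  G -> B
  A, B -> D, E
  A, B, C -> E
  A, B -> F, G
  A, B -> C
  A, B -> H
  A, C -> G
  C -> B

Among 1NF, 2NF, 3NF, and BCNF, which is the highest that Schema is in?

3NF

Candidate keys: {A, B}, {A, C}, {A, G}. Prime attributes: {A, B, C, G}.
For G -> B we have {G}⁺ = {B, G}; {G} is not a superkey, so BCNF fails.
But every attribute on its right side ({B}) is prime, and the same holds for every other non-superkey FD, so 3NF still holds.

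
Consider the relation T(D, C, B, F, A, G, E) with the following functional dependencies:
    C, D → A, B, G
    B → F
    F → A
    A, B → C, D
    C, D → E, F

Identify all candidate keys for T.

{B}⁺ = {A, B, C, D, E, F, G} — all of the relation — so {B} is a candidate key.
{C, D}⁺ = {A, B, C, D, E, F, G} — all of the relation — so {C, D} is a candidate key.
These are minimal and exhaustive — every other superkey contains one of them.

{B}, {C, D}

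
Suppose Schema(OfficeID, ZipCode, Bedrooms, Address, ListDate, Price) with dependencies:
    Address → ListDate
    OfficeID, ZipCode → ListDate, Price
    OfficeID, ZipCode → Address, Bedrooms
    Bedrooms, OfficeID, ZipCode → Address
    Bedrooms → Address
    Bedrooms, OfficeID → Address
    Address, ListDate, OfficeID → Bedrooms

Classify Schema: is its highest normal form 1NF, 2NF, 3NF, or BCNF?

2NF

Candidate key: {OfficeID, ZipCode}. Prime attributes: {OfficeID, ZipCode}.
Address → ListDate breaks BCNF: {Address}⁺ = {Address, ListDate}, so {Address} is not a superkey.
Because {ListDate} is non-prime and the left side of Address → ListDate is not a superkey, the relation is not in 3NF.
Checking every proper subset of each key, none determines a non-prime attribute — 2NF is satisfied.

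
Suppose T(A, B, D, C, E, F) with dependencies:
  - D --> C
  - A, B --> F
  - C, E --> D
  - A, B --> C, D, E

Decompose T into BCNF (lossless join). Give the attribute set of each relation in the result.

{A, B, D, E, F}; {C, D}

Candidate key of the original relation: {A, B}.
Within {A, B, C, D, E, F}: {D}⁺ ∩ {A, B, C, D, E, F} = {C, D}, not the whole set, so D --> C violates BCNF; decompose into {C, D} and {A, B, D, E, F}.
{C, D} is in BCNF.
{A, B, D, E, F} is in BCNF.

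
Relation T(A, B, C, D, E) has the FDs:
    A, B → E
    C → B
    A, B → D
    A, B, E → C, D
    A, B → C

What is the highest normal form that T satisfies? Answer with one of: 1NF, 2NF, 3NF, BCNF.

Candidate keys: {A, B}, {A, C}. Prime attributes: {A, B, C}.
C → B breaks BCNF: {C}⁺ = {B, C}, so {C} is not a superkey.
Its right-hand attributes {B} are all prime, as are those of every other non-superkey FD — the relation is in 3NF.

3NF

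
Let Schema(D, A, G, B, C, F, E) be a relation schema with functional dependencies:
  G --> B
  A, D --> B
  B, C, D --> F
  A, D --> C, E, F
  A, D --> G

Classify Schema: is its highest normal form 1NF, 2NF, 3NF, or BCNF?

Candidate key: {A, D}. Prime attributes: {A, D}.
For G --> B we have {G}⁺ = {B, G}; {G} is not a superkey, so BCNF fails.
G --> B has non-prime {B} on the right and a non-superkey on the left, so 3NF fails.
No proper subset of a key has a non-prime attribute in its closure, so there is no partial dependency; 2NF holds.

2NF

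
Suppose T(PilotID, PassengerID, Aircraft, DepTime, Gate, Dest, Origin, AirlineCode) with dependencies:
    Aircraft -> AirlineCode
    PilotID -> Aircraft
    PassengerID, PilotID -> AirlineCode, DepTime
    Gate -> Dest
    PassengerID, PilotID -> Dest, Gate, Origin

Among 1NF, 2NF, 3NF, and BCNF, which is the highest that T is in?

1NF

Candidate key: {PassengerID, PilotID}. Prime attributes: {PassengerID, PilotID}.
For Aircraft -> AirlineCode we have {Aircraft}⁺ = {Aircraft, AirlineCode}; {Aircraft} is not a superkey, so BCNF fails.
Because {AirlineCode} is non-prime and the left side of Aircraft -> AirlineCode is not a superkey, the relation is not in 3NF.
Since {PilotID} ⊂ {PassengerID, PilotID} and {PilotID}⁺ ⊇ {Aircraft, AirlineCode} with {Aircraft, AirlineCode} non-prime, there is a partial dependency; 2NF fails.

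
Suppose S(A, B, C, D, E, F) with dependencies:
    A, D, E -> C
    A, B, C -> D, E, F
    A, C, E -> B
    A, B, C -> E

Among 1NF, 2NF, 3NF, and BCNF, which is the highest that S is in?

BCNF

Candidate keys: {A, B, C}, {A, C, E}, {A, D, E}. Prime attributes: {A, B, C, D, E}.
Each dependency's left side is a superkey — BCNF holds.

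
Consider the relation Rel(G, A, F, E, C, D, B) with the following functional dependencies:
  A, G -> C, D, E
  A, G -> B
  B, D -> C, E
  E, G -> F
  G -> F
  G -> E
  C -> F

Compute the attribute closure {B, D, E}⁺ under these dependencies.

Start with {B, D, E}.
B, D -> C, E applies; add {C} → now {B, C, D, E}.
C -> F applies; add {F} → now {B, C, D, E, F}.
No further FD applies.

{B, C, D, E, F}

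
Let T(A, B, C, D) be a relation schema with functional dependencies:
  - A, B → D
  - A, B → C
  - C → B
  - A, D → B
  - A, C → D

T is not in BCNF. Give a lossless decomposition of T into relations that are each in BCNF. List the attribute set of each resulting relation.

Candidate keys of the original relation: {A, B}, {A, C}, {A, D}.
{A, B, C, D}: {C} determines {B, C} here but is not a superkey — split on C → B, giving {B, C} and {A, C, D}.
{B, C} has no BCNF violation.
{A, C, D} has no BCNF violation.

{A, C, D}; {B, C}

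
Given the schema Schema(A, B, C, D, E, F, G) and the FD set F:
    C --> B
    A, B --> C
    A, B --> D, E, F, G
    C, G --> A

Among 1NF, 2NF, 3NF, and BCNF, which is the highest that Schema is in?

3NF

Candidate keys: {A, B}, {A, C}, {C, G}. Prime attributes: {A, B, C, G}.
For C --> B we have {C}⁺ = {B, C}; {C} is not a superkey, so BCNF fails.
Its right-hand attributes {B} are all prime, as are those of every other non-superkey FD — the relation is in 3NF.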